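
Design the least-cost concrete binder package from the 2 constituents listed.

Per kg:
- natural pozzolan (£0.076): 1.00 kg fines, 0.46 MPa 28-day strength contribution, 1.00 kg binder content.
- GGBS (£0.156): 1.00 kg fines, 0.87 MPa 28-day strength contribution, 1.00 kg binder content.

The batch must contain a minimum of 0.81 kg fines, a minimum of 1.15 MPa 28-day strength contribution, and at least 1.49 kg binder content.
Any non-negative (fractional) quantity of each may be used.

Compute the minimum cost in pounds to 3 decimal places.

Treat it as an LP. Let x1 = kg of natural pozzolan, x2 = kg of GGBS.
min 0.076x1 + 0.156x2 with:
  1x1 + 1x2 ≥ 0.81   (fines)
  0.46x1 + 0.87x2 ≥ 1.15   (28-day strength contribution)
  1x1 + 1x2 ≥ 1.49   (binder content)
  x1, x2 ≥ 0.
The minimum-cost mix takes nothing from GGBS — only natural pozzolan. Binding constraint: 28-day strength contribution.
Optimal quantities: natural pozzolan = 2.5 kg.
Cost = 0.076·2.5 = 0.19000.

£0.190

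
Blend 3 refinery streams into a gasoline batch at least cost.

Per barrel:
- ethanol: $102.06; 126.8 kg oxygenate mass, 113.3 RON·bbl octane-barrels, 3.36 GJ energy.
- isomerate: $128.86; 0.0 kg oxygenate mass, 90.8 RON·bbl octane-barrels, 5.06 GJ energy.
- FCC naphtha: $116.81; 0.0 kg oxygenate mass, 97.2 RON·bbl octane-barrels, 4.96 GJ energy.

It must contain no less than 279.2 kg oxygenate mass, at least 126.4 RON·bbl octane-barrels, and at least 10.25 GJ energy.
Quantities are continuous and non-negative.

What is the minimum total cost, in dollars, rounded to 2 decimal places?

$291.88

This is a linear program. Let x1 = barrels of ethanol, x2 = barrels of isomerate, x3 = barrels of FCC naphtha.
Minimise 102.06x1 + 128.86x2 + 116.81x3 s.t.:
  126.8x1 ≥ 279.2   (oxygenate mass)
  113.3x1 + 90.8x2 + 97.2x3 ≥ 126.4   (octane-barrels)
  3.36x1 + 5.06x2 + 4.96x3 ≥ 10.25   (energy)
  x1, x2, x3 ≥ 0.
The optimal basis is {ethanol, FCC naphtha}; isomerate drops out. The oxygenate mass and energy requirements are met with equality.
Optimal quantities: ethanol = 2.2019 barrels, FCC naphtha = 0.57493 barrels.
Total cost: 102.06·2.2019 + 116.81·0.57493 = 291.8835.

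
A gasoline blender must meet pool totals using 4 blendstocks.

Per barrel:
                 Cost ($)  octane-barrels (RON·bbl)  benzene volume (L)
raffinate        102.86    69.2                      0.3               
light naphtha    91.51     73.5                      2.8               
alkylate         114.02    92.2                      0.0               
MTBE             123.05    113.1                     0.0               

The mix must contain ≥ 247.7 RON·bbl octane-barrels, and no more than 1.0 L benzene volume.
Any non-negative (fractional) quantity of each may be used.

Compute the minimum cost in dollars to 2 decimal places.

Set it up as a linear program. Let x1 = barrels of raffinate, x2 = barrels of light naphtha, x3 = barrels of alkylate, x4 = barrels of MTBE.
min 102.86x1 + 91.51x2 + 114.02x3 + 123.05x4 s.t.:
  69.2x1 + 73.5x2 + 92.2x3 + 113.1x4 ≥ 247.7   (octane-barrels)
  0.3x1 + 2.8x2 ≤ 1   (benzene volume)
  x1, x2, x3, x4 ≥ 0.
At the optimum only MTBE is positive (raffinate, light naphtha, alkylate = 0). Binding constraint: octane-barrels.
So MTBE = 2.1901 barrels.
Hence cost = 123.05·2.1901 = $269.4918.

$269.49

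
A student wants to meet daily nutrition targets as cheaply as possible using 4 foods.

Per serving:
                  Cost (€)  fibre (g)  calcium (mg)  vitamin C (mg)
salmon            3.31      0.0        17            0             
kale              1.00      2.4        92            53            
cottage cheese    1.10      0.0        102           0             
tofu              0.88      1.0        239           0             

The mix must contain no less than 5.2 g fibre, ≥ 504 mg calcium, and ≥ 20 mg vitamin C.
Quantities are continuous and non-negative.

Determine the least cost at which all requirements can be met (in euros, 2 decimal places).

Let x1 = servings of salmon, x2 = servings of kale, x3 = servings of cottage cheese, x4 = servings of tofu.
Minimize 3.31x1 + 1x2 + 1.1x3 + 0.88x4 subject to:
  2.4x2 + 1x4 ≥ 5.2   (fibre)
  17x1 + 92x2 + 102x3 + 239x4 ≥ 504   (calcium)
  53x2 ≥ 20   (vitamin C)
  x1, x2, x3, x4 ≥ 0.
The minimum-cost mix takes nothing from salmon, cottage cheese — only kale, tofu. There the fibre and calcium constraints are tight.
So kale = 1.534 servings, tofu = 1.518 servings.
Objective = 1·1.534 + 0.88·1.518 = 2.8698.

€2.87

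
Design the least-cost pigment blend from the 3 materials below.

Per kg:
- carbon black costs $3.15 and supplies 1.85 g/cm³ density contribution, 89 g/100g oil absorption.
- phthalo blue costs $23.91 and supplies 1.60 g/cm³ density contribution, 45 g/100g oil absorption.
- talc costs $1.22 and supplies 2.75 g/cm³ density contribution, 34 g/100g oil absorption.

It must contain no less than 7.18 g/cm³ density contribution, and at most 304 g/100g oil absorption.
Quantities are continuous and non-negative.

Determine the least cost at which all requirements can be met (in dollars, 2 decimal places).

$3.19

This is a linear program. Let x1 = kg of carbon black, x2 = kg of phthalo blue, x3 = kg of talc.
min 3.15x1 + 23.91x2 + 1.22x3 s.t.:
  1.85x1 + 1.6x2 + 2.75x3 ≥ 7.18   (density contribution)
  89x1 + 45x2 + 34x3 ≤ 304   (oil absorption)
  x1, x2, x3 ≥ 0.
At the optimum only talc is positive (carbon black, phthalo blue = 0). There the density contribution constraint is tight.
Optimal quantities: talc = 2.611 kg.
Total cost: 1.22·2.611 = 3.1854.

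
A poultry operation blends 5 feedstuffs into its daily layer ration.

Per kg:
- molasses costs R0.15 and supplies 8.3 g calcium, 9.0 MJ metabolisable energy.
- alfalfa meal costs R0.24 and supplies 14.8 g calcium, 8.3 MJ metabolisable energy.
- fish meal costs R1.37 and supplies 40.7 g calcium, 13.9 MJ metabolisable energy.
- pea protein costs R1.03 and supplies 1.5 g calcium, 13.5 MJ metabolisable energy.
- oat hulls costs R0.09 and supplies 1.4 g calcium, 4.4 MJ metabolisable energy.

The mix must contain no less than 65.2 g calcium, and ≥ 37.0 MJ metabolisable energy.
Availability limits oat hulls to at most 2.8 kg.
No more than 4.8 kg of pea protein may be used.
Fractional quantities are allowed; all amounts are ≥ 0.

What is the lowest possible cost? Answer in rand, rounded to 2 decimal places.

R1.06

Set it up as a linear program. Let x1 = kg of molasses, x2 = kg of alfalfa meal, x3 = kg of fish meal, x4 = kg of pea protein, x5 = kg of oat hulls.
Minimise 0.15x1 + 0.24x2 + 1.37x3 + 1.03x4 + 0.09x5 with:
  8.3x1 + 14.8x2 + 40.7x3 + 1.5x4 + 1.4x5 ≥ 65.2   (calcium)
  9x1 + 8.3x2 + 13.9x3 + 13.5x4 + 4.4x5 ≥ 37   (metabolisable energy)
  x5 ≤ 2.8
  x4 ≤ 4.8
  x1, x2, x3, x4, x5 ≥ 0.
The minimum-cost mix takes nothing from fish meal, pea protein, oat hulls — only molasses, alfalfa meal. There the calcium and metabolisable energy constraints are tight.
So molasses = 0.1001 kg, alfalfa meal = 4.349 kg.
Total cost: 0.15·0.1001 + 0.24·4.349 = 1.0588.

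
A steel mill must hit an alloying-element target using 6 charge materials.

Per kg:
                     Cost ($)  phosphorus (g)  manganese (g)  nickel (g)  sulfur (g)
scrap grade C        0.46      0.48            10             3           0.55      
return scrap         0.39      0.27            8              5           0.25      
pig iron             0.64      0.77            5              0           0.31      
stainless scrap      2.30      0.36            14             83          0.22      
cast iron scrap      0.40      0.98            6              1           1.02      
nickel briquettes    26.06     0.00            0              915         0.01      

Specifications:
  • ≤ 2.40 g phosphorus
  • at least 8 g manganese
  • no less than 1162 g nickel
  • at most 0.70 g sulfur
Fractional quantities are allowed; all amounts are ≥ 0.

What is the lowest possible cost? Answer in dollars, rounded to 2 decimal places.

$32.89

Let x1 = kg of scrap grade C, x2 = kg of return scrap, x3 = kg of pig iron, x4 = kg of stainless scrap, x5 = kg of cast iron scrap, x6 = kg of nickel briquettes.
Minimise 0.46x1 + 0.39x2 + 0.64x3 + 2.3x4 + 0.4x5 + 26.06x6 subject to:
  0.48x1 + 0.27x2 + 0.77x3 + 0.36x4 + 0.98x5 ≤ 2.4   (phosphorus)
  10x1 + 8x2 + 5x3 + 14x4 + 6x5 ≥ 8   (manganese)
  3x1 + 5x2 + 83x4 + 1x5 + 915x6 ≥ 1162   (nickel)
  0.55x1 + 0.25x2 + 0.31x3 + 0.22x4 + 1.02x5 + 0.01x6 ≤ 0.7   (sulfur)
  x1, x2, x3, x4, x5, x6 ≥ 0.
The optimal basis is {stainless scrap, nickel briquettes}; scrap grade C, return scrap, pig iron, cast iron scrap drop out. There the nickel and sulfur constraints are tight.
So stainless scrap = 3.137 kg, nickel briquettes = 0.9854 kg.
Objective = 2.3·3.137 + 26.06·0.9854 = 32.8946.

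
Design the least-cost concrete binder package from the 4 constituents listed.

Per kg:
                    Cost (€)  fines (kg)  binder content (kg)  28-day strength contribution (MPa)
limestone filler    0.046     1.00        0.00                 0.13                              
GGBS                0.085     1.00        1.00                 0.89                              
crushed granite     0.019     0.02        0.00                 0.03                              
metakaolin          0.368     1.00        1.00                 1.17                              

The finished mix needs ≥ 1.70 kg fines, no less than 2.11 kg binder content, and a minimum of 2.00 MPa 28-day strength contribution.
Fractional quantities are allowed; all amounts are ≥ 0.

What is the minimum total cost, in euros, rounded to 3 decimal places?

Let x1 = kg of limestone filler, x2 = kg of GGBS, x3 = kg of crushed granite, x4 = kg of metakaolin.
Minimize 0.046x1 + 0.085x2 + 0.019x3 + 0.368x4 with:
  1x1 + 1x2 + 0.02x3 + 1x4 ≥ 1.7   (fines)
  1x2 + 1x4 ≥ 2.11   (binder content)
  0.13x1 + 0.89x2 + 0.03x3 + 1.17x4 ≥ 2   (28-day strength contribution)
  x1, x2, x3, x4 ≥ 0.
The optimal basis is {GGBS}; limestone filler, crushed granite, metakaolin drop out. Binding constraint: 28-day strength contribution.
That vertex is x2 = 2.247.
Cost = 0.085·2.247 = 0.19100.

€0.191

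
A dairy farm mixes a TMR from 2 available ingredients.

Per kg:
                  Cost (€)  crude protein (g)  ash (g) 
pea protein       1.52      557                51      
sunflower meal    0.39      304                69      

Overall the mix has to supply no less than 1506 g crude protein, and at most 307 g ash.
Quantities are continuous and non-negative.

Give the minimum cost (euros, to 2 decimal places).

Set it up as a linear program. Let x1 = kg of pea protein, x2 = kg of sunflower meal.
Minimise 1.52x1 + 0.39x2 with:
  557x1 + 304x2 ≥ 1506   (crude protein)
  51x1 + 69x2 ≤ 307   (ash)
  x1, x2 ≥ 0.
Both inputs are positive at the optimum. There the crude protein and ash constraints are tight.
So pea protein = 0.4617 kg, sunflower meal = 4.108 kg.
Objective = 1.52·0.4617 + 0.39·4.108 = 2.3039.

€2.30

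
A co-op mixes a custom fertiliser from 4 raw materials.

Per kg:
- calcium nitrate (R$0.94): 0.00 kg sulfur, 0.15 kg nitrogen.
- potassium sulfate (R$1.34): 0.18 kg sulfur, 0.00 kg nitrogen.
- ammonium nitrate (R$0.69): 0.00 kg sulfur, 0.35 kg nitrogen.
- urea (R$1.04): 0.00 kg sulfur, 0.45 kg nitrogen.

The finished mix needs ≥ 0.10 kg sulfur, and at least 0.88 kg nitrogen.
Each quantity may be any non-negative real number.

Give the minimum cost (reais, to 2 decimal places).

Let x1 = kg of calcium nitrate, x2 = kg of potassium sulfate, x3 = kg of ammonium nitrate, x4 = kg of urea.
Minimize 0.94x1 + 1.34x2 + 0.69x3 + 1.04x4 subject to:
  0.18x2 ≥ 0.1   (sulfur)
  0.15x1 + 0.35x3 + 0.45x4 ≥ 0.88   (nitrogen)
  x1, x2, x3, x4 ≥ 0.
The minimum-cost mix takes nothing from calcium nitrate, urea — only potassium sulfate, ammonium nitrate. There the sulfur and nitrogen constraints are tight.
That vertex is x2 = 0.5556, x3 = 2.514.
Hence cost = 1.34·0.5556 + 0.69·2.514 = R$2.4792.

R$2.48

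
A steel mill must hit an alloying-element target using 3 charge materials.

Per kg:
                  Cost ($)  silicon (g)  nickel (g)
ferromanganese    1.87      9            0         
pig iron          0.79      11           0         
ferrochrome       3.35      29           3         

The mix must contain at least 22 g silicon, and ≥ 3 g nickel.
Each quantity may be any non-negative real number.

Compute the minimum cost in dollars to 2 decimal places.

$3.35

This is a linear program. Let x1 = kg of ferromanganese, x2 = kg of pig iron, x3 = kg of ferrochrome.
min 1.87x1 + 0.79x2 + 3.35x3 with:
  9x1 + 11x2 + 29x3 ≥ 22   (silicon)
  3x3 ≥ 3   (nickel)
  x1, x2, x3 ≥ 0.
The minimum-cost mix takes nothing from ferromanganese, pig iron — only ferrochrome. There the nickel constraint is tight.
So ferrochrome = 1 kg.
Hence cost = 3.35·1 = $3.3500.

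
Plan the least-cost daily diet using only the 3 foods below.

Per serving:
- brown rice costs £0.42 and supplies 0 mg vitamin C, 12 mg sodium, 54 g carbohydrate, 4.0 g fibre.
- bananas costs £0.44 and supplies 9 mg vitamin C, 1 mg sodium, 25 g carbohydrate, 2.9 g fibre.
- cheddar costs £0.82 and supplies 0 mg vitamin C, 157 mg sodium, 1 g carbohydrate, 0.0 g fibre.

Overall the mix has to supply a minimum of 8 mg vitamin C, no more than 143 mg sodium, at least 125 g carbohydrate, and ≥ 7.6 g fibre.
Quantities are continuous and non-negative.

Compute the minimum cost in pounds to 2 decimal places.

Let x1 = servings of brown rice, x2 = servings of bananas, x3 = servings of cheddar.
Minimize 0.42x1 + 0.44x2 + 0.82x3 with:
  9x2 ≥ 8   (vitamin C)
  12x1 + 1x2 + 157x3 ≤ 143   (sodium)
  54x1 + 25x2 + 1x3 ≥ 125   (carbohydrate)
  4x1 + 2.9x2 ≥ 7.6   (fibre)
  x1, x2, x3 ≥ 0.
The minimum-cost mix takes nothing from cheddar — only brown rice, bananas. Binding constraints: vitamin C and carbohydrate.
Solving gives x1 = 1.903, x2 = 0.8889.
Hence cost = 0.42·1.903 + 0.44·0.8889 = £1.1904.

£1.19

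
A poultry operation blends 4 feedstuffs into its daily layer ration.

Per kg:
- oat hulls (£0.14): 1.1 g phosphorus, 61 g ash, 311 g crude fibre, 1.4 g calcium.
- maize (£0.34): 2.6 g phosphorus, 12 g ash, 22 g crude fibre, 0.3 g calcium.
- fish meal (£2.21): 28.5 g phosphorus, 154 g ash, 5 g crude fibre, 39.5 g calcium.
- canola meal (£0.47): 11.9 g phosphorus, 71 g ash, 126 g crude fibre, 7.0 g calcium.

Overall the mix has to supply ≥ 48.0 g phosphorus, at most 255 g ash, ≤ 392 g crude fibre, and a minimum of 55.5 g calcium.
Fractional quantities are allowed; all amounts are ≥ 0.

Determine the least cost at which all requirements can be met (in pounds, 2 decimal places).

Let x1 = kg of oat hulls, x2 = kg of maize, x3 = kg of fish meal, x4 = kg of canola meal.
Minimise 0.14x1 + 0.34x2 + 2.21x3 + 0.47x4 subject to:
  1.1x1 + 2.6x2 + 28.5x3 + 11.9x4 ≥ 48   (phosphorus)
  61x1 + 12x2 + 154x3 + 71x4 ≤ 255   (ash)
  311x1 + 22x2 + 5x3 + 126x4 ≤ 392   (crude fibre)
  1.4x1 + 0.3x2 + 39.5x3 + 7x4 ≥ 55.5   (calcium)
  x1, x2, x3, x4 ≥ 0.
The cheapest feasible vertex uses only maize, fish meal, canola meal; oat hulls is not used. The phosphorus, ash, calcium requirements are met with equality.
That vertex is x2 = 2.774, x3 = 1.349, x4 = 0.1963.
Objective = 0.34·2.774 + 2.21·1.349 + 0.47·0.1963 = 4.0167.

£4.02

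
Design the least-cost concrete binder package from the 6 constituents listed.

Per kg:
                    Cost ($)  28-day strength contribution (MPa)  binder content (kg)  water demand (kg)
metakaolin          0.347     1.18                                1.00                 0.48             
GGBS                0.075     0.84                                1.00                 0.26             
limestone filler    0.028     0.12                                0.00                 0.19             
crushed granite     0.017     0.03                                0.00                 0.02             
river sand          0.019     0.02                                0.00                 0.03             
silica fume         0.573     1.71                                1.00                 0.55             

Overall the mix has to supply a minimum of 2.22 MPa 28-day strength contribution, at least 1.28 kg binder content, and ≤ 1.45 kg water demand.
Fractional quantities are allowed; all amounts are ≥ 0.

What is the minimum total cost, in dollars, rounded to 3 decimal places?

Let x1 = kg of metakaolin, x2 = kg of GGBS, x3 = kg of limestone filler, x4 = kg of crushed granite, x5 = kg of river sand, x6 = kg of silica fume.
min 0.347x1 + 0.075x2 + 0.028x3 + 0.017x4 + 0.019x5 + 0.573x6 s.t.:
  1.18x1 + 0.84x2 + 0.12x3 + 0.03x4 + 0.02x5 + 1.71x6 ≥ 2.22   (28-day strength contribution)
  1x1 + 1x2 + 1x6 ≥ 1.28   (binder content)
  0.48x1 + 0.26x2 + 0.19x3 + 0.02x4 + 0.03x5 + 0.55x6 ≤ 1.45   (water demand)
  x1, x2, x3, x4, x5, x6 ≥ 0.
The minimum-cost mix takes nothing from metakaolin, limestone filler, crushed granite, river sand, silica fume — only GGBS. There the 28-day strength contribution constraint is tight.
Optimal quantities: GGBS = 2.643 kg.
Hence cost = 0.075·2.643 = $0.19823.

$0.198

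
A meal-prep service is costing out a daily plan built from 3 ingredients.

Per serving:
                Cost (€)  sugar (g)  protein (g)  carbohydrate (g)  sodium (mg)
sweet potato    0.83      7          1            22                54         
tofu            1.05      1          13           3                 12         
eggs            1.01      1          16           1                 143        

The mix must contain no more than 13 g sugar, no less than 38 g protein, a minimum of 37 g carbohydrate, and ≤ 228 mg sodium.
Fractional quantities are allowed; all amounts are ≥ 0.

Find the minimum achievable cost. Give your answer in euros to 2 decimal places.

This is a linear program. Let x1 = servings of sweet potato, x2 = servings of tofu, x3 = servings of eggs.
Minimise 0.83x1 + 1.05x2 + 1.01x3 s.t.:
  7x1 + 1x2 + 1x3 ≤ 13   (sugar)
  1x1 + 13x2 + 16x3 ≥ 38   (protein)
  22x1 + 3x2 + 1x3 ≥ 37   (carbohydrate)
  54x1 + 12x2 + 143x3 ≤ 228   (sodium)
  x1, x2, x3 ≥ 0.
The optimal mix uses every input. Binding constraints: protein, carbohydrate, sodium.
Solving gives x1 = 1.411, x2 = 1.682, x3 = 0.9206.
Total cost: 0.83·1.411 + 1.05·1.682 + 1.01·0.9206 = 3.8670.

€3.87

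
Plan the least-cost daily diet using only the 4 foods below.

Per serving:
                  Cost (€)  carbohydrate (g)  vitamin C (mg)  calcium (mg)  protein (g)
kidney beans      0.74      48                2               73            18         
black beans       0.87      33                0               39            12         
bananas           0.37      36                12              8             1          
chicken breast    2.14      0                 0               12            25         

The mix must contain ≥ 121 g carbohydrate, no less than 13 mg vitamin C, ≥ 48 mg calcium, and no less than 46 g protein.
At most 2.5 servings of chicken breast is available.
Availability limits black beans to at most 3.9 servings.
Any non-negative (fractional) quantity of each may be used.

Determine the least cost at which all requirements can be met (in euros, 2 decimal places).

€2.11

Let x1 = servings of kidney beans, x2 = servings of black beans, x3 = servings of bananas, x4 = servings of chicken breast.
min 0.74x1 + 0.87x2 + 0.37x3 + 2.14x4 subject to:
  48x1 + 33x2 + 36x3 ≥ 121   (carbohydrate)
  2x1 + 12x3 ≥ 13   (vitamin C)
  73x1 + 39x2 + 8x3 + 12x4 ≥ 48   (calcium)
  18x1 + 12x2 + 1x3 + 25x4 ≥ 46   (protein)
  x4 ≤ 2.5
  x2 ≤ 3.9
  x1, x2, x3, x4 ≥ 0.
The optimal basis is {kidney beans, bananas}; black beans, chicken breast drop out. Binding constraints: vitamin C and protein.
Solving gives x1 = 2.519, x3 = 0.6636.
Hence cost = 0.74·2.519 + 0.37·0.6636 = €2.1096.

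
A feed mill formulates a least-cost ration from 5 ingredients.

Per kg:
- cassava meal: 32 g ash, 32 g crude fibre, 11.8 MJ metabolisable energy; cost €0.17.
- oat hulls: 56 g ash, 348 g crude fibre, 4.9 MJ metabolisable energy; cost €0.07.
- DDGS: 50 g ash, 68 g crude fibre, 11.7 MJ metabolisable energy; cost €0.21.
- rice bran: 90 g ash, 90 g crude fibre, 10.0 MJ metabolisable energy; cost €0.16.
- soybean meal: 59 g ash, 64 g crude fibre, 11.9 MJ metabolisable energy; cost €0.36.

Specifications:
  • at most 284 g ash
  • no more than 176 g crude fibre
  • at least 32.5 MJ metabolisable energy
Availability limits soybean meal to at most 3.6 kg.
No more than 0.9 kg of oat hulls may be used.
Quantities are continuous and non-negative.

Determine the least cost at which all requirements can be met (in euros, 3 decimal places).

€0.468

Set it up as a linear program. Let x1 = kg of cassava meal, x2 = kg of oat hulls, x3 = kg of DDGS, x4 = kg of rice bran, x5 = kg of soybean meal.
Minimise 0.17x1 + 0.07x2 + 0.21x3 + 0.16x4 + 0.36x5 subject to:
  32x1 + 56x2 + 50x3 + 90x4 + 59x5 ≤ 284   (ash)
  32x1 + 348x2 + 68x3 + 90x4 + 64x5 ≤ 176   (crude fibre)
  11.8x1 + 4.9x2 + 11.7x3 + 10x4 + 11.9x5 ≥ 32.5   (metabolisable energy)
  x5 ≤ 3.6
  x2 ≤ 0.9
  x1, x2, x3, x4, x5 ≥ 0.
The cheapest feasible vertex uses only cassava meal, oat hulls; DDGS, rice bran, soybean meal are not used. There the crude fibre and metabolisable energy constraints are tight.
So cassava meal = 2.645 kg, oat hulls = 0.2625 kg.
Cost = 0.17·2.645 + 0.07·0.2625 = 0.46803.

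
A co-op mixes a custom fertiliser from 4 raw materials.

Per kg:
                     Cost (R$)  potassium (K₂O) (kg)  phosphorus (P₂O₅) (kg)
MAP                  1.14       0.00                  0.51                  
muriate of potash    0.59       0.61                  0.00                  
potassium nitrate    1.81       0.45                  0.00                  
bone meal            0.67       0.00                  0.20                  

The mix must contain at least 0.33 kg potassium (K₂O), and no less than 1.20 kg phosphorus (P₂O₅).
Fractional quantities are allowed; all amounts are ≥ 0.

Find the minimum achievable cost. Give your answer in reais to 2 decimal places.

Let x1 = kg of MAP, x2 = kg of muriate of potash, x3 = kg of potassium nitrate, x4 = kg of bone meal.
min 1.14x1 + 0.59x2 + 1.81x3 + 0.67x4 s.t.:
  0.61x2 + 0.45x3 ≥ 0.33   (potassium (K₂O))
  0.51x1 + 0.2x4 ≥ 1.2   (phosphorus (P₂O₅))
  x1, x2, x3, x4 ≥ 0.
At the optimum only MAP, muriate of potash are positive (potassium nitrate, bone meal = 0). There the potassium (K₂O) and phosphorus (P₂O₅) constraints are tight.
That vertex is x1 = 2.353, x2 = 0.541.
Cost = 1.14·2.353 + 0.59·0.541 = 3.0016.

R$3.00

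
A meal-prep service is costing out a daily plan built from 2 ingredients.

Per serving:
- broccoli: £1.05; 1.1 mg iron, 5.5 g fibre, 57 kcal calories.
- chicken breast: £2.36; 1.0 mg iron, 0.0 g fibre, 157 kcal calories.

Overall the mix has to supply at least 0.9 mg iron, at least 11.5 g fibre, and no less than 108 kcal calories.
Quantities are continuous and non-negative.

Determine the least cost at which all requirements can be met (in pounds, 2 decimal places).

£2.20

Treat it as an LP. Let x1 = servings of broccoli, x2 = servings of chicken breast.
Minimise 1.05x1 + 2.36x2 subject to:
  1.1x1 + 1x2 ≥ 0.9   (iron)
  5.5x1 ≥ 11.5   (fibre)
  57x1 + 157x2 ≥ 108   (calories)
  x1, x2 ≥ 0.
At the optimum only broccoli is positive (chicken breast = 0). Binding constraint: fibre.
Optimal quantities: broccoli = 2.091 servings.
Hence cost = 1.05·2.091 = £2.1956.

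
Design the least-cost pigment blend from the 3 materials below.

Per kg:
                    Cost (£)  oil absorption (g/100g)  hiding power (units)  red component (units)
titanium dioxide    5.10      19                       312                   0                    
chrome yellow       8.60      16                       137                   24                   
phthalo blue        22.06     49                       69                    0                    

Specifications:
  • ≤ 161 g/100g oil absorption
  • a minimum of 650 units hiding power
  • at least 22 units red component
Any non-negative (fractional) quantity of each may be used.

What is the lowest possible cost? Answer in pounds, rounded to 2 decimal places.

Set it up as a linear program. Let x1 = kg of titanium dioxide, x2 = kg of chrome yellow, x3 = kg of phthalo blue.
Minimize 5.1x1 + 8.6x2 + 22.06x3 s.t.:
  19x1 + 16x2 + 49x3 ≤ 161   (oil absorption)
  312x1 + 137x2 + 69x3 ≥ 650   (hiding power)
  24x2 ≥ 22   (red component)
  x1, x2, x3 ≥ 0.
The minimum-cost mix takes nothing from phthalo blue — only titanium dioxide, chrome yellow. There the hiding power and red component constraints are tight.
That vertex is x1 = 1.681, x2 = 0.9167.
Cost = 5.1·1.681 + 8.6·0.9167 = 16.4567.

£16.46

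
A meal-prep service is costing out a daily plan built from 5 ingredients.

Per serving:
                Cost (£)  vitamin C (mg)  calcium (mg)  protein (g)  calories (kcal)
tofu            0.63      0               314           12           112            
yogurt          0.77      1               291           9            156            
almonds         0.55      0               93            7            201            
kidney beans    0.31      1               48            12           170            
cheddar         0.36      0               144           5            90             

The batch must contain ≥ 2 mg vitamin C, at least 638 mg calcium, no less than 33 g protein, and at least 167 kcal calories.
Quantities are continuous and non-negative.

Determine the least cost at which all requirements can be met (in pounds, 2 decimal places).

£1.68

Treat it as an LP. Let x1 = servings of tofu, x2 = servings of yogurt, x3 = servings of almonds, x4 = servings of kidney beans, x5 = servings of cheddar.
Minimize 0.63x1 + 0.77x2 + 0.55x3 + 0.31x4 + 0.36x5 subject to:
  1x2 + 1x4 ≥ 2   (vitamin C)
  314x1 + 291x2 + 93x3 + 48x4 + 144x5 ≥ 638   (calcium)
  12x1 + 9x2 + 7x3 + 12x4 + 5x5 ≥ 33   (protein)
  112x1 + 156x2 + 201x3 + 170x4 + 90x5 ≥ 167   (calories)
  x1, x2, x3, x4, x5 ≥ 0.
The minimum-cost mix takes nothing from almonds, cheddar — only tofu, yogurt, kidney beans. Binding constraints: vitamin C, calcium, protein.
Optimal quantities: tofu = 0.9883 servings, yogurt = 0.9533 servings, kidney beans = 1.047 servings.
Objective = 0.63·0.9883 + 0.77·0.9533 + 0.31·1.047 = 1.6812.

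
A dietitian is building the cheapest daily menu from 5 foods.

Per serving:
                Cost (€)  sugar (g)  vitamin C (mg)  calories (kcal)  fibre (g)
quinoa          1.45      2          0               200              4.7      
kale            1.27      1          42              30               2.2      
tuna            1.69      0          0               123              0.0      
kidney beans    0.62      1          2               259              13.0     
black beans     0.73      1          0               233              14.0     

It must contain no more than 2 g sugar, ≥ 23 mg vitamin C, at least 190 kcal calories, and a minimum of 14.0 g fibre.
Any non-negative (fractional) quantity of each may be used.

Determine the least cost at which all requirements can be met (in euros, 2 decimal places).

€1.25

Treat it as an LP. Let x1 = servings of quinoa, x2 = servings of kale, x3 = servings of tuna, x4 = servings of kidney beans, x5 = servings of black beans.
Minimise 1.45x1 + 1.27x2 + 1.69x3 + 0.62x4 + 0.73x5 with:
  2x1 + 1x2 + 1x4 + 1x5 ≤ 2   (sugar)
  42x2 + 2x4 ≥ 23   (vitamin C)
  200x1 + 30x2 + 123x3 + 259x4 + 233x5 ≥ 190   (calories)
  4.7x1 + 2.2x2 + 13x4 + 14x5 ≥ 14   (fibre)
  x1, x2, x3, x4, x5 ≥ 0.
The minimum-cost mix takes nothing from quinoa, tuna, black beans — only kale, kidney beans. Binding constraints: vitamin C and fibre.
Solving gives x2 = 0.5004, x4 = 0.9922.
Objective = 1.27·0.5004 + 0.62·0.9922 = 1.2507.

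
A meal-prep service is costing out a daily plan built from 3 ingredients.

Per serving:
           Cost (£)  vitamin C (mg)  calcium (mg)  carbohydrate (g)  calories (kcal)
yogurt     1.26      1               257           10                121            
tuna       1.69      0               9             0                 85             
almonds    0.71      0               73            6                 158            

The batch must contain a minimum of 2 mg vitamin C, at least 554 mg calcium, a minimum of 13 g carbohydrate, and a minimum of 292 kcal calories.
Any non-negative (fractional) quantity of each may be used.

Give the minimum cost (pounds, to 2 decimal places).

Let x1 = servings of yogurt, x2 = servings of tuna, x3 = servings of almonds.
Minimize 1.26x1 + 1.69x2 + 0.71x3 s.t.:
  1x1 ≥ 2   (vitamin C)
  257x1 + 9x2 + 73x3 ≥ 554   (calcium)
  10x1 + 6x3 ≥ 13   (carbohydrate)
  121x1 + 85x2 + 158x3 ≥ 292   (calories)
  x1, x2, x3 ≥ 0.
The minimum-cost mix takes nothing from tuna — only yogurt, almonds. Binding constraints: calcium and calories.
Solving gives x1 = 2.084, x3 = 0.2521.
Hence cost = 1.26·2.084 + 0.71·0.2521 = £2.8048.

£2.80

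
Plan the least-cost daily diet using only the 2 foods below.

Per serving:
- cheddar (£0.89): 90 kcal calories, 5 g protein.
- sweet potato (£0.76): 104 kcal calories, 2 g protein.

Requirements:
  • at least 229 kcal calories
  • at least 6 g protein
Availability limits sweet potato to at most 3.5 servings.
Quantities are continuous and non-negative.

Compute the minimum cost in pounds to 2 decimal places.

Let x1 = servings of cheddar, x2 = servings of sweet potato.
Minimize 0.89x1 + 0.76x2 subject to:
  90x1 + 104x2 ≥ 229   (calories)
  5x1 + 2x2 ≥ 6   (protein)
  x2 ≤ 3.5
  x1, x2 ≥ 0.
Both inputs are positive at the optimum. There the calories and protein constraints are tight.
Solving gives x1 = 0.4882, x2 = 1.779.
Cost = 0.89·0.4882 + 0.76·1.779 = 1.7865.

£1.79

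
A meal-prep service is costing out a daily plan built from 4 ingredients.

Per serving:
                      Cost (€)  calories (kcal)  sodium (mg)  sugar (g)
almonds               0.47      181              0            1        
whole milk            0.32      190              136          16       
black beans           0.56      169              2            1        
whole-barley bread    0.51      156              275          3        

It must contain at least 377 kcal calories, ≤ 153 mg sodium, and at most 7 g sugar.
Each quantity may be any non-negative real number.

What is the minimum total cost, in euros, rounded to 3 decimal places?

Set it up as a linear program. Let x1 = servings of almonds, x2 = servings of whole milk, x3 = servings of black beans, x4 = servings of whole-barley bread.
Minimize 0.47x1 + 0.32x2 + 0.56x3 + 0.51x4 subject to:
  181x1 + 190x2 + 169x3 + 156x4 ≥ 377   (calories)
  136x2 + 2x3 + 275x4 ≤ 153   (sodium)
  1x1 + 16x2 + 1x3 + 3x4 ≤ 7   (sugar)
  x1, x2, x3, x4 ≥ 0.
At the optimum only almonds, whole milk are positive (black beans, whole-barley bread = 0). The calories and sugar requirements are met with equality.
That vertex is x1 = 1.738, x2 = 0.3289.
Hence cost = 0.47·1.738 + 0.32·0.3289 = €0.92211.

€0.922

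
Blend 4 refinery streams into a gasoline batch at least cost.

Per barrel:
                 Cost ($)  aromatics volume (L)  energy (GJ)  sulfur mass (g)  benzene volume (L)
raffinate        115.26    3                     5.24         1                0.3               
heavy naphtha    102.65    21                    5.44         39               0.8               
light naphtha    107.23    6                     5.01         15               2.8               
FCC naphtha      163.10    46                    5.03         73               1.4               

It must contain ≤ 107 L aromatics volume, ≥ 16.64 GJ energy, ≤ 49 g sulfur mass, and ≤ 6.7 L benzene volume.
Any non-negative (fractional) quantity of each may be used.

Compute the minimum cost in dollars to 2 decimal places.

$345.48

This is a linear program. Let x1 = barrels of raffinate, x2 = barrels of heavy naphtha, x3 = barrels of light naphtha, x4 = barrels of FCC naphtha.
min 115.26x1 + 102.65x2 + 107.23x3 + 163.1x4 with:
  3x1 + 21x2 + 6x3 + 46x4 ≤ 107   (aromatics volume)
  5.24x1 + 5.44x2 + 5.01x3 + 5.03x4 ≥ 16.64   (energy)
  1x1 + 39x2 + 15x3 + 73x4 ≤ 49   (sulfur mass)
  0.3x1 + 0.8x2 + 2.8x3 + 1.4x4 ≤ 6.7   (benzene volume)
  x1, x2, x3, x4 ≥ 0.
The optimal basis is {raffinate, heavy naphtha}; light naphtha, FCC naphtha drop out. Binding constraints: energy and sulfur mass.
Solving gives x1 = 1.9224, x2 = 1.2071.
Total cost: 115.26·1.9224 + 102.65·1.2071 = 345.4846.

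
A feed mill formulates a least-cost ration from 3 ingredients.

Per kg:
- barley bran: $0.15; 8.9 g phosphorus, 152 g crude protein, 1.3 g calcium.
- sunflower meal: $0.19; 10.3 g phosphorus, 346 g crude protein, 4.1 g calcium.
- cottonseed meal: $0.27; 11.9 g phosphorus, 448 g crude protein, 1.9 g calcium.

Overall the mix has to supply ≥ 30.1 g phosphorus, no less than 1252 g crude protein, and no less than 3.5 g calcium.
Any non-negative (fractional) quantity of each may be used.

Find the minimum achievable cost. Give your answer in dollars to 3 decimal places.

$0.688

Let x1 = kg of barley bran, x2 = kg of sunflower meal, x3 = kg of cottonseed meal.
Minimize 0.15x1 + 0.19x2 + 0.27x3 with:
  8.9x1 + 10.3x2 + 11.9x3 ≥ 30.1   (phosphorus)
  152x1 + 346x2 + 448x3 ≥ 1252   (crude protein)
  1.3x1 + 4.1x2 + 1.9x3 ≥ 3.5   (calcium)
  x1, x2, x3 ≥ 0.
The minimum-cost mix takes nothing from barley bran, cottonseed meal — only sunflower meal. Binding constraint: crude protein.
Solving gives x2 = 3.6185.
Hence cost = 0.19·3.6185 = $0.68752.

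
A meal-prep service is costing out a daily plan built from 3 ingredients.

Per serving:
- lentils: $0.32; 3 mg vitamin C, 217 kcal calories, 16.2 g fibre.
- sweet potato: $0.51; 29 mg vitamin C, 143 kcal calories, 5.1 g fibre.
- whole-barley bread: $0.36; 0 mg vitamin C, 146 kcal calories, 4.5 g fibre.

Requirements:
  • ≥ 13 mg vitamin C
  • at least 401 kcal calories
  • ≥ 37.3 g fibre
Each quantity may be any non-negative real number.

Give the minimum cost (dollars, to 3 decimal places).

Let x1 = servings of lentils, x2 = servings of sweet potato, x3 = servings of whole-barley bread.
Minimise 0.32x1 + 0.51x2 + 0.36x3 with:
  3x1 + 29x2 ≥ 13   (vitamin C)
  217x1 + 143x2 + 146x3 ≥ 401   (calories)
  16.2x1 + 5.1x2 + 4.5x3 ≥ 37.3   (fibre)
  x1, x2, x3 ≥ 0.
The cheapest feasible vertex uses only lentils, sweet potato; whole-barley bread is not used. Binding constraints: vitamin C and fibre.
Solving gives x1 = 2.234, x2 = 0.2172.
Total cost: 0.32·2.234 + 0.51·0.2172 = 0.82565.

$0.826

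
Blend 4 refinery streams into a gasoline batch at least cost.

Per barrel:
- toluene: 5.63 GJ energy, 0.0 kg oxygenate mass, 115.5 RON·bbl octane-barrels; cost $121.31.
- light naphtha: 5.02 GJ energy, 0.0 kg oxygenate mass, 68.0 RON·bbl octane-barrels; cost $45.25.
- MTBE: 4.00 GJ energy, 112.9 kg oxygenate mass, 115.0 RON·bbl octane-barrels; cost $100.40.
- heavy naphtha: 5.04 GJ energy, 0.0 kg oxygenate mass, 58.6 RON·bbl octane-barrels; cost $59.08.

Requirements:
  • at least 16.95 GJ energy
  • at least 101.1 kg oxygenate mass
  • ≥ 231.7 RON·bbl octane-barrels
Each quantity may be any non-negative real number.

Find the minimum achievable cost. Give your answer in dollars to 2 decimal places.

Treat it as an LP. Let x1 = barrels of toluene, x2 = barrels of light naphtha, x3 = barrels of MTBE, x4 = barrels of heavy naphtha.
Minimize 121.31x1 + 45.25x2 + 100.4x3 + 59.08x4 subject to:
  5.63x1 + 5.02x2 + 4x3 + 5.04x4 ≥ 16.95   (energy)
  112.9x3 ≥ 101.1   (oxygenate mass)
  115.5x1 + 68x2 + 115x3 + 58.6x4 ≥ 231.7   (octane-barrels)
  x1, x2, x3, x4 ≥ 0.
The minimum-cost mix takes nothing from toluene, heavy naphtha — only light naphtha, MTBE. Binding constraints: energy and oxygenate mass.
So light naphtha = 2.663 barrels, MTBE = 0.8955 barrels.
Hence cost = 45.25·2.663 + 100.4·0.8955 = $210.4090.

$210.41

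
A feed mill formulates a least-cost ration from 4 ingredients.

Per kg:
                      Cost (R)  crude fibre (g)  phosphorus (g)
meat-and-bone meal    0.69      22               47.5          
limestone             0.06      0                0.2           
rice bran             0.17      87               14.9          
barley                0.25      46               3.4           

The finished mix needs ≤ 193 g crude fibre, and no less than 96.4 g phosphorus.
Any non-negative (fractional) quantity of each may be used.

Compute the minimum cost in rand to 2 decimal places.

R1.31

Set it up as a linear program. Let x1 = kg of meat-and-bone meal, x2 = kg of limestone, x3 = kg of rice bran, x4 = kg of barley.
Minimise 0.69x1 + 0.06x2 + 0.17x3 + 0.25x4 with:
  22x1 + 87x3 + 46x4 ≤ 193   (crude fibre)
  47.5x1 + 0.2x2 + 14.9x3 + 3.4x4 ≥ 96.4   (phosphorus)
  x1, x2, x3, x4 ≥ 0.
The minimum-cost mix takes nothing from limestone, barley — only meat-and-bone meal, rice bran. Binding constraints: crude fibre and phosphorus.
Optimal quantities: meat-and-bone meal = 1.448 kg, rice bran = 1.852 kg.
Hence cost = 0.69·1.448 + 0.17·1.852 = R1.3140.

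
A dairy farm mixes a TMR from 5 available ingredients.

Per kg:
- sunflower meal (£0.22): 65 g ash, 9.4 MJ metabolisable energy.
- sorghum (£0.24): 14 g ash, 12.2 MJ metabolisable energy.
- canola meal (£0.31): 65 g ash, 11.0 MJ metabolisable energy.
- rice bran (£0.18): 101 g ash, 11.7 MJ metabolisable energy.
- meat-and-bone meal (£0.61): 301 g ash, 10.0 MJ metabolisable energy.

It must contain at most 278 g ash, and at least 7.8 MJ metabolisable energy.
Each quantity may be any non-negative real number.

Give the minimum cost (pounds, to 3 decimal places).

£0.120

Let x1 = kg of sunflower meal, x2 = kg of sorghum, x3 = kg of canola meal, x4 = kg of rice bran, x5 = kg of meat-and-bone meal.
min 0.22x1 + 0.24x2 + 0.31x3 + 0.18x4 + 0.61x5 subject to:
  65x1 + 14x2 + 65x3 + 101x4 + 301x5 ≤ 278   (ash)
  9.4x1 + 12.2x2 + 11x3 + 11.7x4 + 10x5 ≥ 7.8   (metabolisable energy)
  x1, x2, x3, x4, x5 ≥ 0.
The optimal basis is {rice bran}; sunflower meal, sorghum, canola meal, meat-and-bone meal drop out. Binding constraint: metabolisable energy.
Optimal quantities: rice bran = 0.6667 kg.
Cost = 0.18·0.6667 = 0.12001.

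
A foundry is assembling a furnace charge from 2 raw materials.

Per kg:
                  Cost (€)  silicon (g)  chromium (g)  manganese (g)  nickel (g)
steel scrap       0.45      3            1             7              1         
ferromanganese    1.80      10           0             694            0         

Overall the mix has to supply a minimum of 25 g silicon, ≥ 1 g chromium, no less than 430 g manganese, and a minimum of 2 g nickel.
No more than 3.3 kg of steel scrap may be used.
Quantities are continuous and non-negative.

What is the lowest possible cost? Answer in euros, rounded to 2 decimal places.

Let x1 = kg of steel scrap, x2 = kg of ferromanganese.
Minimize 0.45x1 + 1.8x2 subject to:
  3x1 + 10x2 ≥ 25   (silicon)
  1x1 ≥ 1   (chromium)
  7x1 + 694x2 ≥ 430   (manganese)
  1x1 ≥ 2   (nickel)
  x1 ≤ 3.3
  x1, x2 ≥ 0.
Both inputs are positive at the optimum. There the silicon and the steel scrap cap constraints are tight.
Solving gives x1 = 3.3, x2 = 1.51.
Total cost: 0.45·3.3 + 1.8·1.51 = 4.2030.

€4.20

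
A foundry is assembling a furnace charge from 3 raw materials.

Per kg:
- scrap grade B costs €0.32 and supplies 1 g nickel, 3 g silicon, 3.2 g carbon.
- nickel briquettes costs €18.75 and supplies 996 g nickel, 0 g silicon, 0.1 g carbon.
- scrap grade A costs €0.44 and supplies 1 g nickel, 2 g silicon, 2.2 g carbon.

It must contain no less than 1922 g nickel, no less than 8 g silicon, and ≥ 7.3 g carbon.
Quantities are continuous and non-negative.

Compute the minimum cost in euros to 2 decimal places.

Set it up as a linear program. Let x1 = kg of scrap grade B, x2 = kg of nickel briquettes, x3 = kg of scrap grade A.
min 0.32x1 + 18.75x2 + 0.44x3 s.t.:
  1x1 + 996x2 + 1x3 ≥ 1922   (nickel)
  3x1 + 2x3 ≥ 8   (silicon)
  3.2x1 + 0.1x2 + 2.2x3 ≥ 7.3   (carbon)
  x1, x2, x3 ≥ 0.
At the optimum only scrap grade B, nickel briquettes are positive (scrap grade A = 0). The nickel and silicon requirements are met with equality.
Solving gives x1 = 2.66667, x2 = 1.92704.
Objective = 0.32·2.66667 + 18.75·1.92704 = 36.9853.

€36.99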